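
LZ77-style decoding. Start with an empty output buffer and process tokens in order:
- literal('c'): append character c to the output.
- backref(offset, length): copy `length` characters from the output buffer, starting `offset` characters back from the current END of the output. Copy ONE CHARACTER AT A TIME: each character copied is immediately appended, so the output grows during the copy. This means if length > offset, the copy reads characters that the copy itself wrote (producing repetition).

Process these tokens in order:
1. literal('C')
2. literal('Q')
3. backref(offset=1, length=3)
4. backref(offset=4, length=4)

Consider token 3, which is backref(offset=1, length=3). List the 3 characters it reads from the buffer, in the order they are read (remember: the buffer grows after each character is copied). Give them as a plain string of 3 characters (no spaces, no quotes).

Token 1: literal('C'). Output: "C"
Token 2: literal('Q'). Output: "CQ"
Token 3: backref(off=1, len=3). Buffer before: "CQ" (len 2)
  byte 1: read out[1]='Q', append. Buffer now: "CQQ"
  byte 2: read out[2]='Q', append. Buffer now: "CQQQ"
  byte 3: read out[3]='Q', append. Buffer now: "CQQQQ"

Answer: QQQ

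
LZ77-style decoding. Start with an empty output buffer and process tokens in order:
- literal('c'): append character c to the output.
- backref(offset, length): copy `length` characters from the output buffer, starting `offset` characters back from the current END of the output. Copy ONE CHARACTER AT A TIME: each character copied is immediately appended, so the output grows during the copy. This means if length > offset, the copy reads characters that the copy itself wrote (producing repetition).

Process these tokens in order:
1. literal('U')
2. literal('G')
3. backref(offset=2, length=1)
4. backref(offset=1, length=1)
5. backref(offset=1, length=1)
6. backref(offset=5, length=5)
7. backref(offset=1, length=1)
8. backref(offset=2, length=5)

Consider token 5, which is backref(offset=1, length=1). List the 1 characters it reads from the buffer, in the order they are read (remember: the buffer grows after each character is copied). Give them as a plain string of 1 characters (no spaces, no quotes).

Answer: U

Derivation:
Token 1: literal('U'). Output: "U"
Token 2: literal('G'). Output: "UG"
Token 3: backref(off=2, len=1). Copied 'U' from pos 0. Output: "UGU"
Token 4: backref(off=1, len=1). Copied 'U' from pos 2. Output: "UGUU"
Token 5: backref(off=1, len=1). Buffer before: "UGUU" (len 4)
  byte 1: read out[3]='U', append. Buffer now: "UGUUU"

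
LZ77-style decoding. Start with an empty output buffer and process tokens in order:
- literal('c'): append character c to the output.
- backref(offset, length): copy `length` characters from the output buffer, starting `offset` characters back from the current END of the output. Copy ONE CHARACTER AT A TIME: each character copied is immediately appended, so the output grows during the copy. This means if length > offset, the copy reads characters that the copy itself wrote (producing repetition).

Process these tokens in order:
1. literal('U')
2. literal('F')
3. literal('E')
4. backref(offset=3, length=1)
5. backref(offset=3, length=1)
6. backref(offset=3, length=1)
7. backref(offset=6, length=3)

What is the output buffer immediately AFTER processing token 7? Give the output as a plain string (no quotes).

Answer: UFEUFEUFE

Derivation:
Token 1: literal('U'). Output: "U"
Token 2: literal('F'). Output: "UF"
Token 3: literal('E'). Output: "UFE"
Token 4: backref(off=3, len=1). Copied 'U' from pos 0. Output: "UFEU"
Token 5: backref(off=3, len=1). Copied 'F' from pos 1. Output: "UFEUF"
Token 6: backref(off=3, len=1). Copied 'E' from pos 2. Output: "UFEUFE"
Token 7: backref(off=6, len=3). Copied 'UFE' from pos 0. Output: "UFEUFEUFE"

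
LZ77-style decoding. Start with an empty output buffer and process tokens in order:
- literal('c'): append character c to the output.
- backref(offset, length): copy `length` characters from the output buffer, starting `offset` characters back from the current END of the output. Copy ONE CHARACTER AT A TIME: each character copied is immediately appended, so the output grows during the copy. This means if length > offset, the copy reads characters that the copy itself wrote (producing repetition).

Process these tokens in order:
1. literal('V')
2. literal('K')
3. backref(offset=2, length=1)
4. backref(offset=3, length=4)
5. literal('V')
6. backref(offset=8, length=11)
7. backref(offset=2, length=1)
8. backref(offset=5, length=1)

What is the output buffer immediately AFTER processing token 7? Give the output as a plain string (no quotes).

Answer: VKVVKVVVVKVVKVVVVKVK

Derivation:
Token 1: literal('V'). Output: "V"
Token 2: literal('K'). Output: "VK"
Token 3: backref(off=2, len=1). Copied 'V' from pos 0. Output: "VKV"
Token 4: backref(off=3, len=4) (overlapping!). Copied 'VKVV' from pos 0. Output: "VKVVKVV"
Token 5: literal('V'). Output: "VKVVKVVV"
Token 6: backref(off=8, len=11) (overlapping!). Copied 'VKVVKVVVVKV' from pos 0. Output: "VKVVKVVVVKVVKVVVVKV"
Token 7: backref(off=2, len=1). Copied 'K' from pos 17. Output: "VKVVKVVVVKVVKVVVVKVK"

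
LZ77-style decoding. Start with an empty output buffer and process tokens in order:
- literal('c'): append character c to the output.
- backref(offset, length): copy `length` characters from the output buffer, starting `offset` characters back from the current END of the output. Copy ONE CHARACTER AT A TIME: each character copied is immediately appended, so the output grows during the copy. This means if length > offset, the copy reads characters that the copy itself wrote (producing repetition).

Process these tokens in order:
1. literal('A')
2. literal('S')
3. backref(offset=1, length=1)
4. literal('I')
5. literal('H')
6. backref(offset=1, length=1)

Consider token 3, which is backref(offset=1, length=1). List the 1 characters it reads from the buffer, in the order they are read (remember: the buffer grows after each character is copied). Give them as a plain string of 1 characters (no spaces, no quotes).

Answer: S

Derivation:
Token 1: literal('A'). Output: "A"
Token 2: literal('S'). Output: "AS"
Token 3: backref(off=1, len=1). Buffer before: "AS" (len 2)
  byte 1: read out[1]='S', append. Buffer now: "ASS"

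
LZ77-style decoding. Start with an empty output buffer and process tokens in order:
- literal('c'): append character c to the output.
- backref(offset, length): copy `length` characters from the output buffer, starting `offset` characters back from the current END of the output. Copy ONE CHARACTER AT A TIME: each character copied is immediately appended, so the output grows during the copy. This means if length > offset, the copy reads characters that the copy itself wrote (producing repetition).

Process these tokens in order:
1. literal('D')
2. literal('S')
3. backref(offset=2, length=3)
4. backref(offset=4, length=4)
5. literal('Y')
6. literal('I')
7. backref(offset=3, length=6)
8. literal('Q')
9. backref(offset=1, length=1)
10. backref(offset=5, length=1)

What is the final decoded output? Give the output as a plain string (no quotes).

Token 1: literal('D'). Output: "D"
Token 2: literal('S'). Output: "DS"
Token 3: backref(off=2, len=3) (overlapping!). Copied 'DSD' from pos 0. Output: "DSDSD"
Token 4: backref(off=4, len=4). Copied 'SDSD' from pos 1. Output: "DSDSDSDSD"
Token 5: literal('Y'). Output: "DSDSDSDSDY"
Token 6: literal('I'). Output: "DSDSDSDSDYI"
Token 7: backref(off=3, len=6) (overlapping!). Copied 'DYIDYI' from pos 8. Output: "DSDSDSDSDYIDYIDYI"
Token 8: literal('Q'). Output: "DSDSDSDSDYIDYIDYIQ"
Token 9: backref(off=1, len=1). Copied 'Q' from pos 17. Output: "DSDSDSDSDYIDYIDYIQQ"
Token 10: backref(off=5, len=1). Copied 'D' from pos 14. Output: "DSDSDSDSDYIDYIDYIQQD"

Answer: DSDSDSDSDYIDYIDYIQQD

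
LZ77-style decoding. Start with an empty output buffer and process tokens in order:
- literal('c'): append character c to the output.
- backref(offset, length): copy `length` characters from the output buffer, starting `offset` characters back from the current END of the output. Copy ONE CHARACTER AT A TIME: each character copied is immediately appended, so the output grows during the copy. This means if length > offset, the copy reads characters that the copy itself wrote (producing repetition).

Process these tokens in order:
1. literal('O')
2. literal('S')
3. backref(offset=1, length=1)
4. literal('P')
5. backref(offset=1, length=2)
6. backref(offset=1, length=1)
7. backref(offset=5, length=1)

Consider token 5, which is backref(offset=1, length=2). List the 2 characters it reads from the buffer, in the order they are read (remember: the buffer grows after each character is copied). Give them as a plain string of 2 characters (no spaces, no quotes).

Answer: PP

Derivation:
Token 1: literal('O'). Output: "O"
Token 2: literal('S'). Output: "OS"
Token 3: backref(off=1, len=1). Copied 'S' from pos 1. Output: "OSS"
Token 4: literal('P'). Output: "OSSP"
Token 5: backref(off=1, len=2). Buffer before: "OSSP" (len 4)
  byte 1: read out[3]='P', append. Buffer now: "OSSPP"
  byte 2: read out[4]='P', append. Buffer now: "OSSPPP"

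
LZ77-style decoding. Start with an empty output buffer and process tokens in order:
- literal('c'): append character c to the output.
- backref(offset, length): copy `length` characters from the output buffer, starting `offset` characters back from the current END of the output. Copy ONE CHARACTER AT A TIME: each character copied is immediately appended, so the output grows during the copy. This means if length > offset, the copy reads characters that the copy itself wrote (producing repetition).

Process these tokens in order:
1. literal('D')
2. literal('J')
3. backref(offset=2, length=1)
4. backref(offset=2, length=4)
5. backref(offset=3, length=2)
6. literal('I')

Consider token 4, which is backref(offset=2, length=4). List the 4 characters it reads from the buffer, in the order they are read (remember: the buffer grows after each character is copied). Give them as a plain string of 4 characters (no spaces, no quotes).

Token 1: literal('D'). Output: "D"
Token 2: literal('J'). Output: "DJ"
Token 3: backref(off=2, len=1). Copied 'D' from pos 0. Output: "DJD"
Token 4: backref(off=2, len=4). Buffer before: "DJD" (len 3)
  byte 1: read out[1]='J', append. Buffer now: "DJDJ"
  byte 2: read out[2]='D', append. Buffer now: "DJDJD"
  byte 3: read out[3]='J', append. Buffer now: "DJDJDJ"
  byte 4: read out[4]='D', append. Buffer now: "DJDJDJD"

Answer: JDJD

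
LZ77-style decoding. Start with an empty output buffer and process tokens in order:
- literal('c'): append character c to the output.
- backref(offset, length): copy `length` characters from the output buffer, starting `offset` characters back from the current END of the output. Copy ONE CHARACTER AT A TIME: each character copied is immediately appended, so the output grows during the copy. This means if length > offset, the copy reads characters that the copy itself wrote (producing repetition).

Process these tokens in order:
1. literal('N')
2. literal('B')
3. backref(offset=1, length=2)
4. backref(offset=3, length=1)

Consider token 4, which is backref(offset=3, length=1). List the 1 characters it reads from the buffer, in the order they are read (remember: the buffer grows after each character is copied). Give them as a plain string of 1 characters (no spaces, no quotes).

Answer: B

Derivation:
Token 1: literal('N'). Output: "N"
Token 2: literal('B'). Output: "NB"
Token 3: backref(off=1, len=2) (overlapping!). Copied 'BB' from pos 1. Output: "NBBB"
Token 4: backref(off=3, len=1). Buffer before: "NBBB" (len 4)
  byte 1: read out[1]='B', append. Buffer now: "NBBBB"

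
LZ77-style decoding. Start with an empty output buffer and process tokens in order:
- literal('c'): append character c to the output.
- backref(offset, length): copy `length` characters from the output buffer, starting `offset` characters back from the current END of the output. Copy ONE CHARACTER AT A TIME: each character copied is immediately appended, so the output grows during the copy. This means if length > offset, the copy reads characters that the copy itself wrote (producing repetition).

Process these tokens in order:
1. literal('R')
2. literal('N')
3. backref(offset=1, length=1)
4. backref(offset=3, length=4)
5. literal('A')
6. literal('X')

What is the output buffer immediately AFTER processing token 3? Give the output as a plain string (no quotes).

Token 1: literal('R'). Output: "R"
Token 2: literal('N'). Output: "RN"
Token 3: backref(off=1, len=1). Copied 'N' from pos 1. Output: "RNN"

Answer: RNN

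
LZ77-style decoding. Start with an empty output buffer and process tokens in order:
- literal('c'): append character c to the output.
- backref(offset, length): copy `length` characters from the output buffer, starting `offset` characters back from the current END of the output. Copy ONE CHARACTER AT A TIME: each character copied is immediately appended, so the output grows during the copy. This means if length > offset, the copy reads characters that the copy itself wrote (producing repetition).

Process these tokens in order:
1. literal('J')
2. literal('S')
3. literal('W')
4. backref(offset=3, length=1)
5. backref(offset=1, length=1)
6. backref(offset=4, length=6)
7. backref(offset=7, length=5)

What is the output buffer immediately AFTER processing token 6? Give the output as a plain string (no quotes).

Answer: JSWJJSWJJSW

Derivation:
Token 1: literal('J'). Output: "J"
Token 2: literal('S'). Output: "JS"
Token 3: literal('W'). Output: "JSW"
Token 4: backref(off=3, len=1). Copied 'J' from pos 0. Output: "JSWJ"
Token 5: backref(off=1, len=1). Copied 'J' from pos 3. Output: "JSWJJ"
Token 6: backref(off=4, len=6) (overlapping!). Copied 'SWJJSW' from pos 1. Output: "JSWJJSWJJSW"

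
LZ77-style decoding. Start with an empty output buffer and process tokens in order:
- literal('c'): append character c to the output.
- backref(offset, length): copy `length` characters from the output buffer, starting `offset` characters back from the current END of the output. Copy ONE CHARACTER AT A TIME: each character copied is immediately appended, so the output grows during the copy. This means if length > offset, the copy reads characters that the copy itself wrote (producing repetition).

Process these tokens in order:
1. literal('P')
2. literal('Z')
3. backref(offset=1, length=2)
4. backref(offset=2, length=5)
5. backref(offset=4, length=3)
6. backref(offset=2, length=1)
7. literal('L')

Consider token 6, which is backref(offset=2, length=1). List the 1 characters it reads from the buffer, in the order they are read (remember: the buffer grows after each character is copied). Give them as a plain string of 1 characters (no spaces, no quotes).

Answer: Z

Derivation:
Token 1: literal('P'). Output: "P"
Token 2: literal('Z'). Output: "PZ"
Token 3: backref(off=1, len=2) (overlapping!). Copied 'ZZ' from pos 1. Output: "PZZZ"
Token 4: backref(off=2, len=5) (overlapping!). Copied 'ZZZZZ' from pos 2. Output: "PZZZZZZZZ"
Token 5: backref(off=4, len=3). Copied 'ZZZ' from pos 5. Output: "PZZZZZZZZZZZ"
Token 6: backref(off=2, len=1). Buffer before: "PZZZZZZZZZZZ" (len 12)
  byte 1: read out[10]='Z', append. Buffer now: "PZZZZZZZZZZZZ"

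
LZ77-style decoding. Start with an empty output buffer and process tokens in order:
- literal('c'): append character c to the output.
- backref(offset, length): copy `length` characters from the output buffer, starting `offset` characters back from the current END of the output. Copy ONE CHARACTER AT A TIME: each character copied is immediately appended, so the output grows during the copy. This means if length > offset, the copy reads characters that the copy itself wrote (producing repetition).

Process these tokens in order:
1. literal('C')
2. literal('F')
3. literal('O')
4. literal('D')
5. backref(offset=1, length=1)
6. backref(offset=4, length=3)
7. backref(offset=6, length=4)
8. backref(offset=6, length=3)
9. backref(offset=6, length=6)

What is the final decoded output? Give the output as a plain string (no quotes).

Token 1: literal('C'). Output: "C"
Token 2: literal('F'). Output: "CF"
Token 3: literal('O'). Output: "CFO"
Token 4: literal('D'). Output: "CFOD"
Token 5: backref(off=1, len=1). Copied 'D' from pos 3. Output: "CFODD"
Token 6: backref(off=4, len=3). Copied 'FOD' from pos 1. Output: "CFODDFOD"
Token 7: backref(off=6, len=4). Copied 'ODDF' from pos 2. Output: "CFODDFODODDF"
Token 8: backref(off=6, len=3). Copied 'ODO' from pos 6. Output: "CFODDFODODDFODO"
Token 9: backref(off=6, len=6). Copied 'DDFODO' from pos 9. Output: "CFODDFODODDFODODDFODO"

Answer: CFODDFODODDFODODDFODO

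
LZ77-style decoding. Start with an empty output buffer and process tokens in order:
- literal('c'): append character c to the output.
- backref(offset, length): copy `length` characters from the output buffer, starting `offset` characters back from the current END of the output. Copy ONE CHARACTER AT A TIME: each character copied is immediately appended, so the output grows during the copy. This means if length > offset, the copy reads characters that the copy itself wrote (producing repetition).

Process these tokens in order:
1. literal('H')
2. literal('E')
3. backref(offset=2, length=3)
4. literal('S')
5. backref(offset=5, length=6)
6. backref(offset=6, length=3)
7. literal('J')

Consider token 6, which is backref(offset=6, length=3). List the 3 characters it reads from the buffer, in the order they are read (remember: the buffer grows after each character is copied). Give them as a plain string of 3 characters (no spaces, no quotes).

Answer: EHE

Derivation:
Token 1: literal('H'). Output: "H"
Token 2: literal('E'). Output: "HE"
Token 3: backref(off=2, len=3) (overlapping!). Copied 'HEH' from pos 0. Output: "HEHEH"
Token 4: literal('S'). Output: "HEHEHS"
Token 5: backref(off=5, len=6) (overlapping!). Copied 'EHEHSE' from pos 1. Output: "HEHEHSEHEHSE"
Token 6: backref(off=6, len=3). Buffer before: "HEHEHSEHEHSE" (len 12)
  byte 1: read out[6]='E', append. Buffer now: "HEHEHSEHEHSEE"
  byte 2: read out[7]='H', append. Buffer now: "HEHEHSEHEHSEEH"
  byte 3: read out[8]='E', append. Buffer now: "HEHEHSEHEHSEEHE"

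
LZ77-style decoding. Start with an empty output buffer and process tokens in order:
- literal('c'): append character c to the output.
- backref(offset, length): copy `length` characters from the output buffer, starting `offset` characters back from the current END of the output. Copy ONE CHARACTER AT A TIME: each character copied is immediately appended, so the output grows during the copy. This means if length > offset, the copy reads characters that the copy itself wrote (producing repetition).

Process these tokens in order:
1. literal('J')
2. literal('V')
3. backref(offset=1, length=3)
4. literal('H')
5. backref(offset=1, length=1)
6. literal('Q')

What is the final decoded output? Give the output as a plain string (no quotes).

Answer: JVVVVHHQ

Derivation:
Token 1: literal('J'). Output: "J"
Token 2: literal('V'). Output: "JV"
Token 3: backref(off=1, len=3) (overlapping!). Copied 'VVV' from pos 1. Output: "JVVVV"
Token 4: literal('H'). Output: "JVVVVH"
Token 5: backref(off=1, len=1). Copied 'H' from pos 5. Output: "JVVVVHH"
Token 6: literal('Q'). Output: "JVVVVHHQ"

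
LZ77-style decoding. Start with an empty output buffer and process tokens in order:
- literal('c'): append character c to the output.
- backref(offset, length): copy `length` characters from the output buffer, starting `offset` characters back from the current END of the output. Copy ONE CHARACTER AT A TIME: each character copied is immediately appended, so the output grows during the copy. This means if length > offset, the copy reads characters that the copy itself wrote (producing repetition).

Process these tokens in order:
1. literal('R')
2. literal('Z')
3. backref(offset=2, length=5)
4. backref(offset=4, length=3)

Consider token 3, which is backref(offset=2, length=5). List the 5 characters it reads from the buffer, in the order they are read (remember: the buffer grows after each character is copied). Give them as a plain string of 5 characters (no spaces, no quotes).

Answer: RZRZR

Derivation:
Token 1: literal('R'). Output: "R"
Token 2: literal('Z'). Output: "RZ"
Token 3: backref(off=2, len=5). Buffer before: "RZ" (len 2)
  byte 1: read out[0]='R', append. Buffer now: "RZR"
  byte 2: read out[1]='Z', append. Buffer now: "RZRZ"
  byte 3: read out[2]='R', append. Buffer now: "RZRZR"
  byte 4: read out[3]='Z', append. Buffer now: "RZRZRZ"
  byte 5: read out[4]='R', append. Buffer now: "RZRZRZR"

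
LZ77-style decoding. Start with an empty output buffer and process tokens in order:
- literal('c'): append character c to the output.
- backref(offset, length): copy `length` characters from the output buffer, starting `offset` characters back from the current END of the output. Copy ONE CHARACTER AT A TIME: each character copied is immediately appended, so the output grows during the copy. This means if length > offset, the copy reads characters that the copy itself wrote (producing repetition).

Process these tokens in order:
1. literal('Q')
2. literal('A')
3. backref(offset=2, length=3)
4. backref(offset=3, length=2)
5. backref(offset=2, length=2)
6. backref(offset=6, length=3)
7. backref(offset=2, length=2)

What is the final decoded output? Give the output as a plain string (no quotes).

Token 1: literal('Q'). Output: "Q"
Token 2: literal('A'). Output: "QA"
Token 3: backref(off=2, len=3) (overlapping!). Copied 'QAQ' from pos 0. Output: "QAQAQ"
Token 4: backref(off=3, len=2). Copied 'QA' from pos 2. Output: "QAQAQQA"
Token 5: backref(off=2, len=2). Copied 'QA' from pos 5. Output: "QAQAQQAQA"
Token 6: backref(off=6, len=3). Copied 'AQQ' from pos 3. Output: "QAQAQQAQAAQQ"
Token 7: backref(off=2, len=2). Copied 'QQ' from pos 10. Output: "QAQAQQAQAAQQQQ"

Answer: QAQAQQAQAAQQQQ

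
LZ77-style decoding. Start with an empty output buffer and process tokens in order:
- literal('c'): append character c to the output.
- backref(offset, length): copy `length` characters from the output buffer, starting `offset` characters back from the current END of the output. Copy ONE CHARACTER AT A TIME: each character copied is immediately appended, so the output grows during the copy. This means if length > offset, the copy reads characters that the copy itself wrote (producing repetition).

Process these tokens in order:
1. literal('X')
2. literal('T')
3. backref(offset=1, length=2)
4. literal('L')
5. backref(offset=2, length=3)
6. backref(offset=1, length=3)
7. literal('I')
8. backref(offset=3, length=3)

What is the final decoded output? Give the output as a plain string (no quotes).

Answer: XTTTLTLTTTTITTI

Derivation:
Token 1: literal('X'). Output: "X"
Token 2: literal('T'). Output: "XT"
Token 3: backref(off=1, len=2) (overlapping!). Copied 'TT' from pos 1. Output: "XTTT"
Token 4: literal('L'). Output: "XTTTL"
Token 5: backref(off=2, len=3) (overlapping!). Copied 'TLT' from pos 3. Output: "XTTTLTLT"
Token 6: backref(off=1, len=3) (overlapping!). Copied 'TTT' from pos 7. Output: "XTTTLTLTTTT"
Token 7: literal('I'). Output: "XTTTLTLTTTTI"
Token 8: backref(off=3, len=3). Copied 'TTI' from pos 9. Output: "XTTTLTLTTTTITTI"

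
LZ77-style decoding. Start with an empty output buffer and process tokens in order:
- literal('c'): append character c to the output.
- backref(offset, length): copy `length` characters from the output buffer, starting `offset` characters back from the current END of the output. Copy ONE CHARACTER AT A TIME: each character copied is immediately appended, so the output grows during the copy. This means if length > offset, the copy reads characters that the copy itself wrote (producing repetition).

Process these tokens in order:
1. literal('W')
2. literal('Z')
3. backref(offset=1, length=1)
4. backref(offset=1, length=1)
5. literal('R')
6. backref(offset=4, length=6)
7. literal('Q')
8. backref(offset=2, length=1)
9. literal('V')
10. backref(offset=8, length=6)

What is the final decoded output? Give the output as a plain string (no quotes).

Answer: WZZZRZZZRZZQZVZZRZZQ

Derivation:
Token 1: literal('W'). Output: "W"
Token 2: literal('Z'). Output: "WZ"
Token 3: backref(off=1, len=1). Copied 'Z' from pos 1. Output: "WZZ"
Token 4: backref(off=1, len=1). Copied 'Z' from pos 2. Output: "WZZZ"
Token 5: literal('R'). Output: "WZZZR"
Token 6: backref(off=4, len=6) (overlapping!). Copied 'ZZZRZZ' from pos 1. Output: "WZZZRZZZRZZ"
Token 7: literal('Q'). Output: "WZZZRZZZRZZQ"
Token 8: backref(off=2, len=1). Copied 'Z' from pos 10. Output: "WZZZRZZZRZZQZ"
Token 9: literal('V'). Output: "WZZZRZZZRZZQZV"
Token 10: backref(off=8, len=6). Copied 'ZZRZZQ' from pos 6. Output: "WZZZRZZZRZZQZVZZRZZQ"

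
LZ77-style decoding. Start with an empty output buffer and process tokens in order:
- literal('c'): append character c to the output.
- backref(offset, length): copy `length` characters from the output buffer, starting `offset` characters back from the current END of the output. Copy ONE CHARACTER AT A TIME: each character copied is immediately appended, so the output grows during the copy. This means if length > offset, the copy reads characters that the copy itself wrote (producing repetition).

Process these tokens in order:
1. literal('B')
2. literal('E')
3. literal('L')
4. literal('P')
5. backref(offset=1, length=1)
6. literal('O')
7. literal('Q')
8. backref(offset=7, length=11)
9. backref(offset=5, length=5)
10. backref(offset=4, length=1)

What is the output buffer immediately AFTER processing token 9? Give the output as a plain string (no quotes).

Token 1: literal('B'). Output: "B"
Token 2: literal('E'). Output: "BE"
Token 3: literal('L'). Output: "BEL"
Token 4: literal('P'). Output: "BELP"
Token 5: backref(off=1, len=1). Copied 'P' from pos 3. Output: "BELPP"
Token 6: literal('O'). Output: "BELPPO"
Token 7: literal('Q'). Output: "BELPPOQ"
Token 8: backref(off=7, len=11) (overlapping!). Copied 'BELPPOQBELP' from pos 0. Output: "BELPPOQBELPPOQBELP"
Token 9: backref(off=5, len=5). Copied 'QBELP' from pos 13. Output: "BELPPOQBELPPOQBELPQBELP"

Answer: BELPPOQBELPPOQBELPQBELP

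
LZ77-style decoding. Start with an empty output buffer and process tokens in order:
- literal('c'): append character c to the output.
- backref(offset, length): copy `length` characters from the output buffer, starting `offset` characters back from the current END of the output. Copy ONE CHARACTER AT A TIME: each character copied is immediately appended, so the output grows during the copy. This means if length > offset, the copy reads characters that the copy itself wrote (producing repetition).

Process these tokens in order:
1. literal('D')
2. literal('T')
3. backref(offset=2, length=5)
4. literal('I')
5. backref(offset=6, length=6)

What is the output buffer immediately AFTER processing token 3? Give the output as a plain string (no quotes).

Token 1: literal('D'). Output: "D"
Token 2: literal('T'). Output: "DT"
Token 3: backref(off=2, len=5) (overlapping!). Copied 'DTDTD' from pos 0. Output: "DTDTDTD"

Answer: DTDTDTD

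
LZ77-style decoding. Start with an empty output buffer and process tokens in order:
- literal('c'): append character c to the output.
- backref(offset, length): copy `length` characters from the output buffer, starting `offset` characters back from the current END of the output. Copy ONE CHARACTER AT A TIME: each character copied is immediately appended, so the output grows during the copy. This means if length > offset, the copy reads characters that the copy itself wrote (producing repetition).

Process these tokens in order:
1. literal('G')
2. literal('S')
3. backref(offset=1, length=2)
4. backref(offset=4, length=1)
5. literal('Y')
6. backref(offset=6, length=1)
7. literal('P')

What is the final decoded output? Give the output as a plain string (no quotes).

Answer: GSSSGYGP

Derivation:
Token 1: literal('G'). Output: "G"
Token 2: literal('S'). Output: "GS"
Token 3: backref(off=1, len=2) (overlapping!). Copied 'SS' from pos 1. Output: "GSSS"
Token 4: backref(off=4, len=1). Copied 'G' from pos 0. Output: "GSSSG"
Token 5: literal('Y'). Output: "GSSSGY"
Token 6: backref(off=6, len=1). Copied 'G' from pos 0. Output: "GSSSGYG"
Token 7: literal('P'). Output: "GSSSGYGP"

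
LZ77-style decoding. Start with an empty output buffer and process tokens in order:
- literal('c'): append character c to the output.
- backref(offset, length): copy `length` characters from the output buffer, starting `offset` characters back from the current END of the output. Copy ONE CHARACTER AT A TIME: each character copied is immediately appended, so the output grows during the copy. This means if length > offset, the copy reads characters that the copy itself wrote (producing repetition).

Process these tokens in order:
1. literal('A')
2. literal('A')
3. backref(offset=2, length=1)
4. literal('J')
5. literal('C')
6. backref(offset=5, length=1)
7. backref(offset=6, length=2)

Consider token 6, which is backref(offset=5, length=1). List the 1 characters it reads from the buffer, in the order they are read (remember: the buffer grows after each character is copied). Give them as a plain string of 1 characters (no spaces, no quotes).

Token 1: literal('A'). Output: "A"
Token 2: literal('A'). Output: "AA"
Token 3: backref(off=2, len=1). Copied 'A' from pos 0. Output: "AAA"
Token 4: literal('J'). Output: "AAAJ"
Token 5: literal('C'). Output: "AAAJC"
Token 6: backref(off=5, len=1). Buffer before: "AAAJC" (len 5)
  byte 1: read out[0]='A', append. Buffer now: "AAAJCA"

Answer: A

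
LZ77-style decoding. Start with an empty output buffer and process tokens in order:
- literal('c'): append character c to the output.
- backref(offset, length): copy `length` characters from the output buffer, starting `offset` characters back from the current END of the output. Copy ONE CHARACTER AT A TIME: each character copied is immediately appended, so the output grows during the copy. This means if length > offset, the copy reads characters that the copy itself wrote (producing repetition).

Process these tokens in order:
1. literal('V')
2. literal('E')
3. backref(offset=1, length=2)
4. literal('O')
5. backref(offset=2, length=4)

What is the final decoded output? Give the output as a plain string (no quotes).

Token 1: literal('V'). Output: "V"
Token 2: literal('E'). Output: "VE"
Token 3: backref(off=1, len=2) (overlapping!). Copied 'EE' from pos 1. Output: "VEEE"
Token 4: literal('O'). Output: "VEEEO"
Token 5: backref(off=2, len=4) (overlapping!). Copied 'EOEO' from pos 3. Output: "VEEEOEOEO"

Answer: VEEEOEOEO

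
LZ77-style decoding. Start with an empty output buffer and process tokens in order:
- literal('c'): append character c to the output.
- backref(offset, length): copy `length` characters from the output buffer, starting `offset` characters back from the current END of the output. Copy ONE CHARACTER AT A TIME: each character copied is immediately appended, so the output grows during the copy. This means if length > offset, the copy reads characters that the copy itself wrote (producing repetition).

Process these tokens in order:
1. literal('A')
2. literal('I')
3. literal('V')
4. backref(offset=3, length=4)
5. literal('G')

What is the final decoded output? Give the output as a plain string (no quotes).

Answer: AIVAIVAG

Derivation:
Token 1: literal('A'). Output: "A"
Token 2: literal('I'). Output: "AI"
Token 3: literal('V'). Output: "AIV"
Token 4: backref(off=3, len=4) (overlapping!). Copied 'AIVA' from pos 0. Output: "AIVAIVA"
Token 5: literal('G'). Output: "AIVAIVAG"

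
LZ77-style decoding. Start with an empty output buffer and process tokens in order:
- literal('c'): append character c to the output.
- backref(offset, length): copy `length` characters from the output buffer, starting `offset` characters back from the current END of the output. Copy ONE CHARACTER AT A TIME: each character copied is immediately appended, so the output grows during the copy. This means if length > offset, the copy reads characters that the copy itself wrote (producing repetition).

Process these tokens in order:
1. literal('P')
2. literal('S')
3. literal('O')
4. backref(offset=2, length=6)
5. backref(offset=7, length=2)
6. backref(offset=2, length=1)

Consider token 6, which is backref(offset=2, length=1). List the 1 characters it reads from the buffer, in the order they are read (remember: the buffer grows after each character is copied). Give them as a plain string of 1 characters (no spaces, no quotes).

Answer: O

Derivation:
Token 1: literal('P'). Output: "P"
Token 2: literal('S'). Output: "PS"
Token 3: literal('O'). Output: "PSO"
Token 4: backref(off=2, len=6) (overlapping!). Copied 'SOSOSO' from pos 1. Output: "PSOSOSOSO"
Token 5: backref(off=7, len=2). Copied 'OS' from pos 2. Output: "PSOSOSOSOOS"
Token 6: backref(off=2, len=1). Buffer before: "PSOSOSOSOOS" (len 11)
  byte 1: read out[9]='O', append. Buffer now: "PSOSOSOSOOSO"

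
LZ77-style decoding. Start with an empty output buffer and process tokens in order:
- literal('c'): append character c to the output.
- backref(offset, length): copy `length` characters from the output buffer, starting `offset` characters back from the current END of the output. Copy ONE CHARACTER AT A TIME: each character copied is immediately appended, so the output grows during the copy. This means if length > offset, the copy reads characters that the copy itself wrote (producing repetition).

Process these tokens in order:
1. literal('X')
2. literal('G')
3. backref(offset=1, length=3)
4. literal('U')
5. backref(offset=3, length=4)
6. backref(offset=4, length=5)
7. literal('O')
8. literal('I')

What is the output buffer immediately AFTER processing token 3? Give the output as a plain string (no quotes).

Answer: XGGGG

Derivation:
Token 1: literal('X'). Output: "X"
Token 2: literal('G'). Output: "XG"
Token 3: backref(off=1, len=3) (overlapping!). Copied 'GGG' from pos 1. Output: "XGGGG"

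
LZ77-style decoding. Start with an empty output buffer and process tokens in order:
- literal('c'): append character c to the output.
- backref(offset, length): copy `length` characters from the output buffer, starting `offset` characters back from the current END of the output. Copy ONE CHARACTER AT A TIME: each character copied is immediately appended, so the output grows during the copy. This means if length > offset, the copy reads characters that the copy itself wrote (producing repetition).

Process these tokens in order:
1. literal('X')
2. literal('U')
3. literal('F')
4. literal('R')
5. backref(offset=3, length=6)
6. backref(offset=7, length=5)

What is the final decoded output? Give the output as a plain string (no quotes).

Token 1: literal('X'). Output: "X"
Token 2: literal('U'). Output: "XU"
Token 3: literal('F'). Output: "XUF"
Token 4: literal('R'). Output: "XUFR"
Token 5: backref(off=3, len=6) (overlapping!). Copied 'UFRUFR' from pos 1. Output: "XUFRUFRUFR"
Token 6: backref(off=7, len=5). Copied 'RUFRU' from pos 3. Output: "XUFRUFRUFRRUFRU"

Answer: XUFRUFRUFRRUFRU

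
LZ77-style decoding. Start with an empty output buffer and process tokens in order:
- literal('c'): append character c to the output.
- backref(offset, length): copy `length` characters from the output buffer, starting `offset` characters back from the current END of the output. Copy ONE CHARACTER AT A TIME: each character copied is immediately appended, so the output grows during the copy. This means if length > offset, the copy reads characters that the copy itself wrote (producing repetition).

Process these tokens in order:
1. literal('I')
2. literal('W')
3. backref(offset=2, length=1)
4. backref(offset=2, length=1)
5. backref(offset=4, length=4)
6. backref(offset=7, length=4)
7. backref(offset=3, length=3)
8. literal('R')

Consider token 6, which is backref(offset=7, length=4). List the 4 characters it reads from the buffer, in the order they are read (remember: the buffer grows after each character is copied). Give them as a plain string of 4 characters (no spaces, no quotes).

Token 1: literal('I'). Output: "I"
Token 2: literal('W'). Output: "IW"
Token 3: backref(off=2, len=1). Copied 'I' from pos 0. Output: "IWI"
Token 4: backref(off=2, len=1). Copied 'W' from pos 1. Output: "IWIW"
Token 5: backref(off=4, len=4). Copied 'IWIW' from pos 0. Output: "IWIWIWIW"
Token 6: backref(off=7, len=4). Buffer before: "IWIWIWIW" (len 8)
  byte 1: read out[1]='W', append. Buffer now: "IWIWIWIWW"
  byte 2: read out[2]='I', append. Buffer now: "IWIWIWIWWI"
  byte 3: read out[3]='W', append. Buffer now: "IWIWIWIWWIW"
  byte 4: read out[4]='I', append. Buffer now: "IWIWIWIWWIWI"

Answer: WIWI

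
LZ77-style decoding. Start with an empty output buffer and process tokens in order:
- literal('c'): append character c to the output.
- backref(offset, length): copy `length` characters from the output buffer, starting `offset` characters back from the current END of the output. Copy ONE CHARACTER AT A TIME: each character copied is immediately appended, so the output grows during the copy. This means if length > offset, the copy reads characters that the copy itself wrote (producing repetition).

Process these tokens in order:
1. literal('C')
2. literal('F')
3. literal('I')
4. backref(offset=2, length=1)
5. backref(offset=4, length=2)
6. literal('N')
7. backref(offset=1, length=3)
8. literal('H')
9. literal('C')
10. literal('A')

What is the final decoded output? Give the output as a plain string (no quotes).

Token 1: literal('C'). Output: "C"
Token 2: literal('F'). Output: "CF"
Token 3: literal('I'). Output: "CFI"
Token 4: backref(off=2, len=1). Copied 'F' from pos 1. Output: "CFIF"
Token 5: backref(off=4, len=2). Copied 'CF' from pos 0. Output: "CFIFCF"
Token 6: literal('N'). Output: "CFIFCFN"
Token 7: backref(off=1, len=3) (overlapping!). Copied 'NNN' from pos 6. Output: "CFIFCFNNNN"
Token 8: literal('H'). Output: "CFIFCFNNNNH"
Token 9: literal('C'). Output: "CFIFCFNNNNHC"
Token 10: literal('A'). Output: "CFIFCFNNNNHCA"

Answer: CFIFCFNNNNHCA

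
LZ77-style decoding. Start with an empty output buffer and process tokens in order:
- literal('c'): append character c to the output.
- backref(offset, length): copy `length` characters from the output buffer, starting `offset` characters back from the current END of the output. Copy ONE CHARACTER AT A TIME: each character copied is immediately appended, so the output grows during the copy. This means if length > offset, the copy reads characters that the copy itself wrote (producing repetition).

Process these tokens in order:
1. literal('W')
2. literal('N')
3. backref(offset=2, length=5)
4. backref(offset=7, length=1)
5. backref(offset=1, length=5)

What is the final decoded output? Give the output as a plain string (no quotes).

Answer: WNWNWNWWWWWWW

Derivation:
Token 1: literal('W'). Output: "W"
Token 2: literal('N'). Output: "WN"
Token 3: backref(off=2, len=5) (overlapping!). Copied 'WNWNW' from pos 0. Output: "WNWNWNW"
Token 4: backref(off=7, len=1). Copied 'W' from pos 0. Output: "WNWNWNWW"
Token 5: backref(off=1, len=5) (overlapping!). Copied 'WWWWW' from pos 7. Output: "WNWNWNWWWWWWW"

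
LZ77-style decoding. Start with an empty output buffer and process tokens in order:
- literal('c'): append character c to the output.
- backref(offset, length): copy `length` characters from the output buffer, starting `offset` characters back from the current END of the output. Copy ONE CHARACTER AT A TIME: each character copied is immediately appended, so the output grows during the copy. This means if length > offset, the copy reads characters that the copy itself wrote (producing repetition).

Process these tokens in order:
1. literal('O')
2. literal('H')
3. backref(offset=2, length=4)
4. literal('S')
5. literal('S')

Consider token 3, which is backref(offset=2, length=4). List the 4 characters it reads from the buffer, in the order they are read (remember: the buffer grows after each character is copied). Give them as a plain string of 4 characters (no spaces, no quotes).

Answer: OHOH

Derivation:
Token 1: literal('O'). Output: "O"
Token 2: literal('H'). Output: "OH"
Token 3: backref(off=2, len=4). Buffer before: "OH" (len 2)
  byte 1: read out[0]='O', append. Buffer now: "OHO"
  byte 2: read out[1]='H', append. Buffer now: "OHOH"
  byte 3: read out[2]='O', append. Buffer now: "OHOHO"
  byte 4: read out[3]='H', append. Buffer now: "OHOHOH"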